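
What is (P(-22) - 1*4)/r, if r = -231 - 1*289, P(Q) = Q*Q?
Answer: -12/13 ≈ -0.92308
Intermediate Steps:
P(Q) = Q²
r = -520 (r = -231 - 289 = -520)
(P(-22) - 1*4)/r = ((-22)² - 1*4)/(-520) = (484 - 4)*(-1/520) = 480*(-1/520) = -12/13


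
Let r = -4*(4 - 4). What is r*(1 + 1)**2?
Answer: 0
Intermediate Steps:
r = 0 (r = -4*0 = 0)
r*(1 + 1)**2 = 0*(1 + 1)**2 = 0*2**2 = 0*4 = 0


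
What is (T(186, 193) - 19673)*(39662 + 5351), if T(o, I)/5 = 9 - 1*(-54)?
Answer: -871361654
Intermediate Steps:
T(o, I) = 315 (T(o, I) = 5*(9 - 1*(-54)) = 5*(9 + 54) = 5*63 = 315)
(T(186, 193) - 19673)*(39662 + 5351) = (315 - 19673)*(39662 + 5351) = -19358*45013 = -871361654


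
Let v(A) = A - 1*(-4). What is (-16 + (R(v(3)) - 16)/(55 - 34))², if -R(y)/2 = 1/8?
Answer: 1985281/7056 ≈ 281.36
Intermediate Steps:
v(A) = 4 + A (v(A) = A + 4 = 4 + A)
R(y) = -¼ (R(y) = -2/8 = -2*⅛ = -¼)
(-16 + (R(v(3)) - 16)/(55 - 34))² = (-16 + (-¼ - 16)/(55 - 34))² = (-16 - 65/4/21)² = (-16 - 65/4*1/21)² = (-16 - 65/84)² = (-1409/84)² = 1985281/7056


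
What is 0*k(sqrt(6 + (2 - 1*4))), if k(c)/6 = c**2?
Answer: 0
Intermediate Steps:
k(c) = 6*c**2
0*k(sqrt(6 + (2 - 1*4))) = 0*(6*(sqrt(6 + (2 - 1*4)))**2) = 0*(6*(sqrt(6 + (2 - 4)))**2) = 0*(6*(sqrt(6 - 2))**2) = 0*(6*(sqrt(4))**2) = 0*(6*2**2) = 0*(6*4) = 0*24 = 0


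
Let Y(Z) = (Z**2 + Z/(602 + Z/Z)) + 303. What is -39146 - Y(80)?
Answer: -27647027/603 ≈ -45849.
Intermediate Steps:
Y(Z) = 303 + Z**2 + Z/603 (Y(Z) = (Z**2 + Z/(602 + 1)) + 303 = (Z**2 + Z/603) + 303 = 303 + Z**2 + Z/603)
-39146 - Y(80) = -39146 - (303 + 80**2 + (1/603)*80) = -39146 - (303 + 6400 + 80/603) = -39146 - 1*4041989/603 = -39146 - 4041989/603 = -27647027/603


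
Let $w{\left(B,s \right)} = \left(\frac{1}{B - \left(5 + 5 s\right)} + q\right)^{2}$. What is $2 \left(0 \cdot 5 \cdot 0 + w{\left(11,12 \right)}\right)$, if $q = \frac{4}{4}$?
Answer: $\frac{2809}{1458} \approx 1.9266$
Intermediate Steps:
$q = 1$ ($q = 4 \cdot \frac{1}{4} = 1$)
$w{\left(B,s \right)} = \left(1 + \frac{1}{-5 + B - 5 s}\right)^{2}$ ($w{\left(B,s \right)} = \left(\frac{1}{B - \left(5 + 5 s\right)} + 1\right)^{2} = \left(\frac{1}{-5 + B - 5 s} + 1\right)^{2} = \left(1 + \frac{1}{-5 + B - 5 s}\right)^{2}$)
$2 \left(0 \cdot 5 \cdot 0 + w{\left(11,12 \right)}\right) = 2 \left(0 \cdot 5 \cdot 0 + \frac{\left(4 - 11 + 5 \cdot 12\right)^{2}}{\left(5 - 11 + 5 \cdot 12\right)^{2}}\right) = 2 \left(0 \cdot 0 + \frac{\left(4 - 11 + 60\right)^{2}}{\left(5 - 11 + 60\right)^{2}}\right) = 2 \left(0 + \frac{53^{2}}{2916}\right) = 2 \left(0 + 2809 \cdot \frac{1}{2916}\right) = 2 \left(0 + \frac{2809}{2916}\right) = 2 \cdot \frac{2809}{2916} = \frac{2809}{1458}$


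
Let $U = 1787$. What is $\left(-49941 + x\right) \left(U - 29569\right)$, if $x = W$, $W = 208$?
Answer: $1381682206$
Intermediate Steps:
$x = 208$
$\left(-49941 + x\right) \left(U - 29569\right) = \left(-49941 + 208\right) \left(1787 - 29569\right) = \left(-49733\right) \left(-27782\right) = 1381682206$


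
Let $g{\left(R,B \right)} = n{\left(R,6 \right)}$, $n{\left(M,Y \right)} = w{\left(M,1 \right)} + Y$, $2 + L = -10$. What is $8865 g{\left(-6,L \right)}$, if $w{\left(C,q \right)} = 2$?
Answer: $70920$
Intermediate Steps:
$L = -12$ ($L = -2 - 10 = -12$)
$n{\left(M,Y \right)} = 2 + Y$
$g{\left(R,B \right)} = 8$ ($g{\left(R,B \right)} = 2 + 6 = 8$)
$8865 g{\left(-6,L \right)} = 8865 \cdot 8 = 70920$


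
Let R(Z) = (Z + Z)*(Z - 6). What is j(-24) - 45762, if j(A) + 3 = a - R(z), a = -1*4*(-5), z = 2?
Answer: -45729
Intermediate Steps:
a = 20 (a = -4*(-5) = 20)
R(Z) = 2*Z*(-6 + Z) (R(Z) = (2*Z)*(-6 + Z) = 2*Z*(-6 + Z))
j(A) = 33 (j(A) = -3 + (20 - 2*2*(-6 + 2)) = -3 + (20 - 2*2*(-4)) = -3 + (20 - 1*(-16)) = -3 + (20 + 16) = -3 + 36 = 33)
j(-24) - 45762 = 33 - 45762 = -45729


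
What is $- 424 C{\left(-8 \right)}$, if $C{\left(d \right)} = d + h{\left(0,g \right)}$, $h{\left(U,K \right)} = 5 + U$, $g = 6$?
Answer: $1272$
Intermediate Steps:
$C{\left(d \right)} = 5 + d$ ($C{\left(d \right)} = d + \left(5 + 0\right) = d + 5 = 5 + d$)
$- 424 C{\left(-8 \right)} = - 424 \left(5 - 8\right) = \left(-424\right) \left(-3\right) = 1272$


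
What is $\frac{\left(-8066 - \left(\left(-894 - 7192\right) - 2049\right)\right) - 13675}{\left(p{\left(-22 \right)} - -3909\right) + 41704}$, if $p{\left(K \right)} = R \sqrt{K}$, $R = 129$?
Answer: $- \frac{529384478}{2080911871} + \frac{1497174 i \sqrt{22}}{2080911871} \approx -0.2544 + 0.0033747 i$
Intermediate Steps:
$p{\left(K \right)} = 129 \sqrt{K}$
$\frac{\left(-8066 - \left(\left(-894 - 7192\right) - 2049\right)\right) - 13675}{\left(p{\left(-22 \right)} - -3909\right) + 41704} = \frac{\left(-8066 - \left(\left(-894 - 7192\right) - 2049\right)\right) - 13675}{\left(129 \sqrt{-22} - -3909\right) + 41704} = \frac{\left(-8066 - \left(-8086 - 2049\right)\right) - 13675}{\left(129 i \sqrt{22} + 3909\right) + 41704} = \frac{\left(-8066 - -10135\right) - 13675}{\left(129 i \sqrt{22} + 3909\right) + 41704} = \frac{\left(-8066 + 10135\right) - 13675}{\left(3909 + 129 i \sqrt{22}\right) + 41704} = \frac{2069 - 13675}{45613 + 129 i \sqrt{22}} = - \frac{11606}{45613 + 129 i \sqrt{22}}$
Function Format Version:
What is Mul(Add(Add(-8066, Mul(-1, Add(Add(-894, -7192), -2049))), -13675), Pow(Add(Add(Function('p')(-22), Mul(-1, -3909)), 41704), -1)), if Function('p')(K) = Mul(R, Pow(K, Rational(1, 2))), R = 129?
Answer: Add(Rational(-529384478, 2080911871), Mul(Rational(1497174, 2080911871), I, Pow(22, Rational(1, 2)))) ≈ Add(-0.25440, Mul(0.0033747, I))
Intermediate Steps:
Function('p')(K) = Mul(129, Pow(K, Rational(1, 2)))
Mul(Add(Add(-8066, Mul(-1, Add(Add(-894, -7192), -2049))), -13675), Pow(Add(Add(Function('p')(-22), Mul(-1, -3909)), 41704), -1)) = Mul(Add(Add(-8066, Mul(-1, Add(Add(-894, -7192), -2049))), -13675), Pow(Add(Add(Mul(129, Pow(-22, Rational(1, 2))), Mul(-1, -3909)), 41704), -1)) = Mul(Add(Add(-8066, Mul(-1, Add(-8086, -2049))), -13675), Pow(Add(Add(Mul(129, Mul(I, Pow(22, Rational(1, 2)))), 3909), 41704), -1)) = Mul(Add(Add(-8066, Mul(-1, -10135)), -13675), Pow(Add(Add(Mul(129, I, Pow(22, Rational(1, 2))), 3909), 41704), -1)) = Mul(Add(Add(-8066, 10135), -13675), Pow(Add(Add(3909, Mul(129, I, Pow(22, Rational(1, 2)))), 41704), -1)) = Mul(Add(2069, -13675), Pow(Add(45613, Mul(129, I, Pow(22, Rational(1, 2)))), -1)) = Mul(-11606, Pow(Add(45613, Mul(129, I, Pow(22, Rational(1, 2)))), -1))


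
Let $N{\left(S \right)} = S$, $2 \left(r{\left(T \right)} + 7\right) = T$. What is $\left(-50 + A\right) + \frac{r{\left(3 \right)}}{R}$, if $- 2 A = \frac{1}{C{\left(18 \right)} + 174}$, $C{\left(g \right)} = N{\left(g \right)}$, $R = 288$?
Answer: $- \frac{57625}{1152} \approx -50.022$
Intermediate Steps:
$r{\left(T \right)} = -7 + \frac{T}{2}$
$C{\left(g \right)} = g$
$A = - \frac{1}{384}$ ($A = - \frac{1}{2 \left(18 + 174\right)} = - \frac{1}{2 \cdot 192} = \left(- \frac{1}{2}\right) \frac{1}{192} = - \frac{1}{384} \approx -0.0026042$)
$\left(-50 + A\right) + \frac{r{\left(3 \right)}}{R} = \left(-50 - \frac{1}{384}\right) + \frac{-7 + \frac{1}{2} \cdot 3}{288} = - \frac{19201}{384} + \left(-7 + \frac{3}{2}\right) \frac{1}{288} = - \frac{19201}{384} - \frac{11}{576} = - \frac{57625}{1152}$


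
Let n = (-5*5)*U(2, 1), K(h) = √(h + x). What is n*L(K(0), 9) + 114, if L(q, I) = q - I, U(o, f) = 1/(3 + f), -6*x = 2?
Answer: 681/4 - 25*I*√3/12 ≈ 170.25 - 3.6084*I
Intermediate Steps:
x = -⅓ (x = -⅙*2 = -⅓ ≈ -0.33333)
K(h) = √(-⅓ + h) (K(h) = √(h - ⅓) = √(-⅓ + h))
n = -25/4 (n = (-5*5)/(3 + 1) = -25/4 ≈ -6.2500)
n*L(K(0), 9) + 114 = -25*(√(-3 + 9*0)/3 - 1*9)/4 + 114 = -25*(√(-3 + 0)/3 - 9)/4 + 114 = -25*(√(-3)/3 - 9)/4 + 114 = -25*((I*√3)/3 - 9)/4 + 114 = -25*(I*√3/3 - 9)/4 + 114 = -25*(-9 + I*√3/3)/4 + 114 = (225/4 - 25*I*√3/12) + 114 = 681/4 - 25*I*√3/12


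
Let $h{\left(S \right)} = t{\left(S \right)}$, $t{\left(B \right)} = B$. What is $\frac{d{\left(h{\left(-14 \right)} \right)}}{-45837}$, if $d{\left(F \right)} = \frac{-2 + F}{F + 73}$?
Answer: $\frac{16}{2704383} \approx 5.9163 \cdot 10^{-6}$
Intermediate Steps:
$h{\left(S \right)} = S$
$d{\left(F \right)} = \frac{-2 + F}{73 + F}$
$\frac{d{\left(h{\left(-14 \right)} \right)}}{-45837} = \frac{\frac{1}{73 - 14} \left(-2 - 14\right)}{-45837} = \frac{1}{59} \left(-16\right) \left(- \frac{1}{45837}\right) = \left(- \frac{16}{59}\right) \left(- \frac{1}{45837}\right) = \frac{16}{2704383}$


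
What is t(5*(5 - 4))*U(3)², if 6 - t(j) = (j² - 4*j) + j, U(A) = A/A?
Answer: -4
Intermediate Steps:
U(A) = 1
t(j) = 6 - j² + 3*j (t(j) = 6 - ((j² - 4*j) + j) = 6 - (j² - 3*j) = 6 + (-j² + 3*j) = 6 - j² + 3*j)
t(5*(5 - 4))*U(3)² = (6 - (5*(5 - 4))² + 3*(5*(5 - 4)))*1² = (6 - (5*1)² + 3*(5*1))*1 = (6 - 1*5² + 3*5)*1 = (6 - 1*25 + 15)*1 = (6 - 25 + 15)*1 = -4*1 = -4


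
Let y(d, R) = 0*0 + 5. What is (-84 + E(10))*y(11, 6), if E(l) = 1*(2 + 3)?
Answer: -395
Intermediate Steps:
E(l) = 5 (E(l) = 1*5 = 5)
y(d, R) = 5 (y(d, R) = 0 + 5 = 5)
(-84 + E(10))*y(11, 6) = (-84 + 5)*5 = -79*5 = -395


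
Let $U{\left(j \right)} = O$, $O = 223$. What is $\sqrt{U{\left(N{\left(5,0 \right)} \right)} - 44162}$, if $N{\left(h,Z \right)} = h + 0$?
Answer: $i \sqrt{43939} \approx 209.62 i$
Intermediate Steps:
$N{\left(h,Z \right)} = h$
$U{\left(j \right)} = 223$
$\sqrt{U{\left(N{\left(5,0 \right)} \right)} - 44162} = \sqrt{223 - 44162} = \sqrt{-43939} = i \sqrt{43939}$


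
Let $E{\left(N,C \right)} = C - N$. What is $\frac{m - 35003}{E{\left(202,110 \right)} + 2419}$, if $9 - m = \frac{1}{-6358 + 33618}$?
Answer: $- \frac{953936441}{63434020} \approx -15.038$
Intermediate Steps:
$m = \frac{245339}{27260}$ ($m = 9 - \frac{1}{-6358 + 33618} = 9 - \frac{1}{27260} = \frac{245339}{27260} \approx 9.0$)
$\frac{m - 35003}{E{\left(202,110 \right)} + 2419} = \frac{\frac{245339}{27260} - 35003}{\left(110 - 202\right) + 2419} = - \frac{953936441}{27260 \left(\left(110 - 202\right) + 2419\right)} = - \frac{953936441}{27260 \left(-92 + 2419\right)} = - \frac{953936441}{27260 \cdot 2327} = \left(- \frac{953936441}{27260}\right) \frac{1}{2327} = - \frac{953936441}{63434020}$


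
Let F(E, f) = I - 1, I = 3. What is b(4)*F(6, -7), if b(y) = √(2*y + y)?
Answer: 4*√3 ≈ 6.9282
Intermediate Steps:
F(E, f) = 2 (F(E, f) = 3 - 1 = 2)
b(y) = √3*√y (b(y) = √(3*y) = √3*√y)
b(4)*F(6, -7) = (√3*√4)*2 = (√3*2)*2 = (2*√3)*2 = 4*√3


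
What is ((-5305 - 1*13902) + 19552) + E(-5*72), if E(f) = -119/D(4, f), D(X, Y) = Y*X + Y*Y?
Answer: 44215081/128160 ≈ 345.00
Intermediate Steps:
D(X, Y) = Y² + X*Y (D(X, Y) = X*Y + Y² = Y² + X*Y)
E(f) = -119/(f*(4 + f)) (E(f) = -119*1/(f*(4 + f)) = -119/(f*(4 + f)))
((-5305 - 1*13902) + 19552) + E(-5*72) = ((-5305 - 1*13902) + 19552) - 119/(((-5*72))*(4 - 5*72)) = ((-5305 - 13902) + 19552) - 119/(-360*(4 - 360)) = (-19207 + 19552) - 119*(-1/360)/(-356) = 345 - 119*(-1/360)*(-1/356) = 345 - 119/128160 = 44215081/128160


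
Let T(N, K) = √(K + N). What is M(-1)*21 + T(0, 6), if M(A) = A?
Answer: -21 + √6 ≈ -18.551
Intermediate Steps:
M(-1)*21 + T(0, 6) = -1*21 + √(6 + 0) = -21 + √6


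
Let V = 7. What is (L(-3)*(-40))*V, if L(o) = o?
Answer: 840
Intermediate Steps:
(L(-3)*(-40))*V = -3*(-40)*7 = 120*7 = 840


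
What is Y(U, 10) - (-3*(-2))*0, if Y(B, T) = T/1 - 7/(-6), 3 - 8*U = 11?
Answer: 67/6 ≈ 11.167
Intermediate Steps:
U = -1 (U = 3/8 - ⅛*11 = 3/8 - 11/8 = -1)
Y(B, T) = 7/6 + T (Y(B, T) = T*1 - 7*(-⅙) = T + 7/6 = 7/6 + T)
Y(U, 10) - (-3*(-2))*0 = (7/6 + 10) - (-3*(-2))*0 = 67/6 - 6*0 = 67/6 - 1*0 = 67/6 + 0 = 67/6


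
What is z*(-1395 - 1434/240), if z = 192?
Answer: -1344936/5 ≈ -2.6899e+5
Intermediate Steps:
z*(-1395 - 1434/240) = 192*(-1395 - 1434/240) = 192*(-1395 - 1434*1/240) = 192*(-1395 - 239/40) = 192*(-56039/40) = -1344936/5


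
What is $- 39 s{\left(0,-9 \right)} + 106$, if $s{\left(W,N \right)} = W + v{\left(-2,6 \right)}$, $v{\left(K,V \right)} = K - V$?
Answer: $418$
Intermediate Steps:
$s{\left(W,N \right)} = -8 + W$ ($s{\left(W,N \right)} = W - 8 = -8 + W$)
$- 39 s{\left(0,-9 \right)} + 106 = - 39 \left(-8 + 0\right) + 106 = \left(-39\right) \left(-8\right) + 106 = 312 + 106 = 418$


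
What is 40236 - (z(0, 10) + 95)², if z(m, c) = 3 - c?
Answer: 32492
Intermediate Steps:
40236 - (z(0, 10) + 95)² = 40236 - ((3 - 1*10) + 95)² = 40236 - ((3 - 10) + 95)² = 40236 - (-7 + 95)² = 40236 - 1*88² = 40236 - 1*7744 = 40236 - 7744 = 32492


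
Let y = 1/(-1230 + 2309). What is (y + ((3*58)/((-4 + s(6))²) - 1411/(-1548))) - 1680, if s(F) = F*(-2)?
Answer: -89709800525/53449344 ≈ -1678.4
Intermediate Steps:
s(F) = -2*F
y = 1/1079 ≈ 0.00092678
(y + ((3*58)/((-4 + s(6))²) - 1411/(-1548))) - 1680 = (1/1079 + ((3*58)/((-4 - 2*6)²) - 1411/(-1548))) - 1680 = (1/1079 + (174/((-4 - 12)²) - 1411*(-1/1548))) - 1680 = (1/1079 + (174/((-16)²) + 1411/1548)) - 1680 = (1/1079 + (174/256 + 1411/1548)) - 1680 = (1/1079 + (174*(1/256) + 1411/1548)) - 1680 = (1/1079 + (87/128 + 1411/1548)) - 1680 = (1/1079 + 78821/49536) - 1680 = 85097395/53449344 - 1680 = -89709800525/53449344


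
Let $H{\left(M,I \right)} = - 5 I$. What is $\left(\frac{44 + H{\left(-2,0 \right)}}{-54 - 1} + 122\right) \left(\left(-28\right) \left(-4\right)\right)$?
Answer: $\frac{67872}{5} \approx 13574.0$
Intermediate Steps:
$\left(\frac{44 + H{\left(-2,0 \right)}}{-54 - 1} + 122\right) \left(\left(-28\right) \left(-4\right)\right) = \left(\frac{44 - 0}{-54 - 1} + 122\right) \left(\left(-28\right) \left(-4\right)\right) = \left(\frac{44 + 0}{-55} + 122\right) 112 = \left(44 \left(- \frac{1}{55}\right) + 122\right) 112 = \left(- \frac{4}{5} + 122\right) 112 = \frac{606}{5} \cdot 112 = \frac{67872}{5}$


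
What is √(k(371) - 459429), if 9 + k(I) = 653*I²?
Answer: √89420135 ≈ 9456.2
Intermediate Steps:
k(I) = -9 + 653*I²
√(k(371) - 459429) = √((-9 + 653*371²) - 459429) = √((-9 + 653*137641) - 459429) = √((-9 + 89879573) - 459429) = √(89879564 - 459429) = √89420135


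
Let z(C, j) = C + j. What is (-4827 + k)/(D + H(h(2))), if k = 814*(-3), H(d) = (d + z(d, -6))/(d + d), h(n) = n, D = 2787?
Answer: -14538/5573 ≈ -2.6087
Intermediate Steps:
H(d) = (-6 + 2*d)/(2*d) (H(d) = (d + (d - 6))/(d + d) = (d + (-6 + d))/((2*d)) = (-6 + 2*d)*(1/(2*d)) = (-6 + 2*d)/(2*d))
k = -2442
(-4827 + k)/(D + H(h(2))) = (-4827 - 2442)/(2787 + (-3 + 2)/2) = -7269/(2787 + (1/2)*(-1)) = -7269/(2787 - 1/2) = -7269/5573/2 = -7269*2/5573 = -14538/5573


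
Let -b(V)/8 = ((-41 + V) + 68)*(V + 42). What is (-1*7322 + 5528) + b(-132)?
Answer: -77394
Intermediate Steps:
b(V) = -8*(27 + V)*(42 + V) (b(V) = -8*((-41 + V) + 68)*(V + 42) = -8*(27 + V)*(42 + V))
(-1*7322 + 5528) + b(-132) = (-1*7322 + 5528) + (-9072 - 552*(-132) - 8*(-132)²) = (-7322 + 5528) + (-9072 + 72864 - 8*17424) = -1794 + (-9072 + 72864 - 139392) = -1794 - 75600 = -77394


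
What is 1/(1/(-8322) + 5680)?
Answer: 8322/47268959 ≈ 0.00017606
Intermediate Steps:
1/(1/(-8322) + 5680) = 1/(-1/8322 + 5680) = 1/(47268959/8322) = 8322/47268959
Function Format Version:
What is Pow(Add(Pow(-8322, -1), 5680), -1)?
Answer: Rational(8322, 47268959) ≈ 0.00017606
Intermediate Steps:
Pow(Add(Pow(-8322, -1), 5680), -1) = Pow(Add(Rational(-1, 8322), 5680), -1) = Pow(Rational(47268959, 8322), -1) = Rational(8322, 47268959)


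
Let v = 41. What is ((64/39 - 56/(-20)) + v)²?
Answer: 78517321/38025 ≈ 2064.9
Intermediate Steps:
((64/39 - 56/(-20)) + v)² = ((64/39 - 56/(-20)) + 41)² = ((64*(1/39) - 56*(-1/20)) + 41)² = ((64/39 + 14/5) + 41)² = (866/195 + 41)² = (8861/195)² = 78517321/38025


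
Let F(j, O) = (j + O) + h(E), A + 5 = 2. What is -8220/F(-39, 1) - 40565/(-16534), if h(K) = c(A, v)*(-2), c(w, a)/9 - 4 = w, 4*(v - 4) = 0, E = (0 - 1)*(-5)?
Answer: 1233760/8267 ≈ 149.24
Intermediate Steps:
A = -3 (A = -5 + 2 = -3)
E = 5 (E = -1*(-5) = 5)
v = 4 (v = 4 + (1/4)*0 = 4 + 0 = 4)
c(w, a) = 36 + 9*w
h(K) = -18 (h(K) = (36 + 9*(-3))*(-2) = (36 - 27)*(-2) = 9*(-2) = -18)
F(j, O) = -18 + O + j (F(j, O) = (j + O) - 18 = (O + j) - 18 = -18 + O + j)
-8220/F(-39, 1) - 40565/(-16534) = -8220/(-18 + 1 - 39) - 40565/(-16534) = -8220/(-56) - 40565*(-1/16534) = -8220*(-1/56) + 5795/2362 = 2055/14 + 5795/2362 = 1233760/8267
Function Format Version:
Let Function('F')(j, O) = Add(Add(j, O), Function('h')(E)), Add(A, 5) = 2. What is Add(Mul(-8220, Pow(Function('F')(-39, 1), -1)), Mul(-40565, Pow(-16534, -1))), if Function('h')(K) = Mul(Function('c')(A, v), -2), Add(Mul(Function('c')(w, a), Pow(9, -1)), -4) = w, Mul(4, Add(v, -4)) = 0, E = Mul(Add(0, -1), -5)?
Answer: Rational(1233760, 8267) ≈ 149.24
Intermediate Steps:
A = -3 (A = Add(-5, 2) = -3)
E = 5 (E = Mul(-1, -5) = 5)
v = 4 (v = Add(4, Mul(Rational(1, 4), 0)) = Add(4, 0) = 4)
Function('c')(w, a) = Add(36, Mul(9, w))
Function('h')(K) = -18 (Function('h')(K) = Mul(Add(36, Mul(9, -3)), -2) = Mul(Add(36, -27), -2) = Mul(9, -2) = -18)
Function('F')(j, O) = Add(-18, O, j) (Function('F')(j, O) = Add(Add(j, O), -18) = Add(Add(O, j), -18) = Add(-18, O, j))
Add(Mul(-8220, Pow(Function('F')(-39, 1), -1)), Mul(-40565, Pow(-16534, -1))) = Add(Mul(-8220, Pow(Add(-18, 1, -39), -1)), Mul(-40565, Pow(-16534, -1))) = Add(Mul(-8220, Pow(-56, -1)), Mul(-40565, Rational(-1, 16534))) = Add(Mul(-8220, Rational(-1, 56)), Rational(5795, 2362)) = Add(Rational(2055, 14), Rational(5795, 2362)) = Rational(1233760, 8267)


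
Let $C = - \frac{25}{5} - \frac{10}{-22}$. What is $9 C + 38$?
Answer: $- \frac{32}{11} \approx -2.9091$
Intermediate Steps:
$C = - \frac{50}{11}$ ($C = \left(-25\right) \frac{1}{5} - - \frac{5}{11} = -5 + \frac{5}{11} = - \frac{50}{11} \approx -4.5455$)
$9 C + 38 = 9 \left(- \frac{50}{11}\right) + 38 = - \frac{450}{11} + 38 = - \frac{32}{11}$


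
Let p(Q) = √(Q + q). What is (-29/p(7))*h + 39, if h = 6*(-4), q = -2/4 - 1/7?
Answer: 39 + 696*√1246/89 ≈ 315.04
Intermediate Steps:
q = -9/14 (q = -2*¼ - 1*⅐ = -½ - ⅐ = -9/14 ≈ -0.64286)
p(Q) = √(-9/14 + Q) (p(Q) = √(Q - 9/14) = √(-9/14 + Q))
h = -24
(-29/p(7))*h + 39 = -29*14/√(-126 + 196*7)*(-24) + 39 = -29*14/√(-126 + 1372)*(-24) + 39 = -29*√1246/89*(-24) + 39 = 696*√1246/89 + 39 = 39 + 696*√1246/89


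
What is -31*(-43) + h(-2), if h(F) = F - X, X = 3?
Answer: 1328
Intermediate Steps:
h(F) = -3 + F (h(F) = F - 1*3 = F - 3 = -3 + F)
-31*(-43) + h(-2) = -31*(-43) + (-3 - 2) = 1333 - 5 = 1328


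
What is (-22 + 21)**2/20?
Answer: 1/20 ≈ 0.050000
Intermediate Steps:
(-22 + 21)**2/20 = (-1)**2*(1/20) = 1*(1/20) = 1/20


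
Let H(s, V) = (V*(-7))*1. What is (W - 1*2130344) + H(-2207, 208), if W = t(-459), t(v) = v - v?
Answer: -2131800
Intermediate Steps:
t(v) = 0
W = 0
H(s, V) = -7*V (H(s, V) = -7*V*1 = -7*V)
(W - 1*2130344) + H(-2207, 208) = (0 - 1*2130344) - 7*208 = (0 - 2130344) - 1456 = -2130344 - 1456 = -2131800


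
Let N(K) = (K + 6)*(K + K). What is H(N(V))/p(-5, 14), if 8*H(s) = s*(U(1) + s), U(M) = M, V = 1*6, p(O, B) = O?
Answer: -522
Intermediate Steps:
V = 6
N(K) = 2*K*(6 + K) (N(K) = (6 + K)*(2*K) = 2*K*(6 + K))
H(s) = s*(1 + s)/8 (H(s) = (s*(1 + s))/8 = s*(1 + s)/8)
H(N(V))/p(-5, 14) = ((2*6*(6 + 6))*(1 + 2*6*(6 + 6))/8)/(-5) = ((2*6*12)*(1 + 2*6*12)/8)*(-⅕) = ((⅛)*144*(1 + 144))*(-⅕) = ((⅛)*144*145)*(-⅕) = 2610*(-⅕) = -522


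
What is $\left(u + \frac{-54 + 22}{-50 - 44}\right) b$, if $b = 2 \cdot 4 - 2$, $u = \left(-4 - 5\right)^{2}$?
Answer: $\frac{22938}{47} \approx 488.04$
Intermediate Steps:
$u = 81$ ($u = \left(-9\right)^{2} = 81$)
$b = 6$ ($b = 8 - 2 = 6$)
$\left(u + \frac{-54 + 22}{-50 - 44}\right) b = \left(81 + \frac{-54 + 22}{-50 - 44}\right) 6 = \left(81 - \frac{32}{-94}\right) 6 = \left(81 - - \frac{16}{47}\right) 6 = \left(81 + \frac{16}{47}\right) 6 = \frac{3823}{47} \cdot 6 = \frac{22938}{47}$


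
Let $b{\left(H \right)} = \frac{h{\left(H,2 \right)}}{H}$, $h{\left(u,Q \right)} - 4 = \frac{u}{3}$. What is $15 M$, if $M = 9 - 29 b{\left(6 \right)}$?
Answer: $-300$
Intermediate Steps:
$h{\left(u,Q \right)} = 4 + \frac{u}{3}$
$b{\left(H \right)} = \frac{4 + \frac{H}{3}}{H}$
$M = -20$ ($M = 9 - 29 \frac{12 + 6}{3 \cdot 6} = 9 - 29 \cdot \frac{1}{3} \cdot \frac{1}{6} \cdot 18 = 9 - 29 = -20$)
$15 M = 15 \left(-20\right) = -300$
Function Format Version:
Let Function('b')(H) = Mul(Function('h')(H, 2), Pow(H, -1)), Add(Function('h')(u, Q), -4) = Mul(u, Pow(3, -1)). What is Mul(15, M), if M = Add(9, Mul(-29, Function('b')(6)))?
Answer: -300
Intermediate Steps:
Function('h')(u, Q) = Add(4, Mul(Rational(1, 3), u)) (Function('h')(u, Q) = Add(4, Mul(u, Pow(3, -1))) = Add(4, Mul(u, Rational(1, 3))) = Add(4, Mul(Rational(1, 3), u)))
Function('b')(H) = Mul(Pow(H, -1), Add(4, Mul(Rational(1, 3), H))) (Function('b')(H) = Mul(Add(4, Mul(Rational(1, 3), H)), Pow(H, -1)) = Mul(Pow(H, -1), Add(4, Mul(Rational(1, 3), H))))
M = -20 (M = Add(9, Mul(-29, Mul(Rational(1, 3), Pow(6, -1), Add(12, 6)))) = Add(9, Mul(-29, Mul(Rational(1, 3), Rational(1, 6), 18))) = Add(9, Mul(-29, 1)) = Add(9, -29) = -20)
Mul(15, M) = Mul(15, -20) = -300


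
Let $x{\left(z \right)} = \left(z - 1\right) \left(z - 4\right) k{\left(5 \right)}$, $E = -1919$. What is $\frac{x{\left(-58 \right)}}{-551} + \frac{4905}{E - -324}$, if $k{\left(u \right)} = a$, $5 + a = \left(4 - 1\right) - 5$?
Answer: $\frac{263027}{6061} \approx 43.397$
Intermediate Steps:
$a = -7$ ($a = -5 + \left(\left(4 - 1\right) - 5\right) = -5 + \left(3 - 5\right) = -5 - 2 = -7$)
$k{\left(u \right)} = -7$
$x{\left(z \right)} = - 7 \left(-1 + z\right) \left(-4 + z\right)$ ($x{\left(z \right)} = \left(z - 1\right) \left(z - 4\right) \left(-7\right) = \left(-1 + z\right) \left(-4 + z\right) \left(-7\right) = - 7 \left(-1 + z\right) \left(-4 + z\right)$)
$\frac{x{\left(-58 \right)}}{-551} + \frac{4905}{E - -324} = \frac{-28 - 7 \left(-58\right)^{2} + 35 \left(-58\right)}{-551} + \frac{4905}{-1919 - -324} = \left(-28 - 23548 - 2030\right) \left(- \frac{1}{551}\right) + \frac{4905}{-1919 + 324} = \left(-28 - 23548 - 2030\right) \left(- \frac{1}{551}\right) + \frac{4905}{-1595} = \left(-25606\right) \left(- \frac{1}{551}\right) + 4905 \left(- \frac{1}{1595}\right) = \frac{25606}{551} - \frac{981}{319} = \frac{263027}{6061}$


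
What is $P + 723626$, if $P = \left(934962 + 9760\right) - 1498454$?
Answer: $169894$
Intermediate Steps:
$P = -553732$ ($P = 944722 - 1498454 = -553732$)
$P + 723626 = -553732 + 723626 = 169894$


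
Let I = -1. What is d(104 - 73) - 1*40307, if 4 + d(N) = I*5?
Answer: -40316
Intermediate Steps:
d(N) = -9 (d(N) = -4 - 1*5 = -4 - 5 = -9)
d(104 - 73) - 1*40307 = -9 - 1*40307 = -9 - 40307 = -40316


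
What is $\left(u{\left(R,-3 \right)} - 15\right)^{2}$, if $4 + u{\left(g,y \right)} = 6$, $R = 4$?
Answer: $169$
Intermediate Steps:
$u{\left(g,y \right)} = 2$ ($u{\left(g,y \right)} = -4 + 6 = 2$)
$\left(u{\left(R,-3 \right)} - 15\right)^{2} = \left(2 - 15\right)^{2} = \left(-13\right)^{2} = 169$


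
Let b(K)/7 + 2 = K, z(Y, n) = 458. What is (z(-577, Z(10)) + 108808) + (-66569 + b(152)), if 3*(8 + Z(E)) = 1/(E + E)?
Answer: 43747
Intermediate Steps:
Z(E) = -8 + 1/(6*E) (Z(E) = -8 + 1/(3*(E + E)) = -8 + 1/(3*((2*E))) = -8 + (1/(2*E))/3 = -8 + 1/(6*E))
b(K) = -14 + 7*K
(z(-577, Z(10)) + 108808) + (-66569 + b(152)) = (458 + 108808) + (-66569 + (-14 + 7*152)) = 109266 + (-66569 + (-14 + 1064)) = 109266 + (-66569 + 1050) = 109266 - 65519 = 43747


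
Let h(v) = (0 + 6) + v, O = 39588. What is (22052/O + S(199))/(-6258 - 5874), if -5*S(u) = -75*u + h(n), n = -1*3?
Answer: -147710599/600352020 ≈ -0.24604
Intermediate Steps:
n = -3
h(v) = 6 + v
S(u) = -3/5 + 15*u (S(u) = -(-75*u + (6 - 3))/5 = -(-75*u + 3)/5 = -(3 - 75*u)/5 = -3/5 + 15*u)
(22052/O + S(199))/(-6258 - 5874) = (22052/39588 + (-3/5 + 15*199))/(-6258 - 5874) = (22052*(1/39588) + (-3/5 + 2985))/(-12132) = (5513/9897 + 14922/5)*(-1/12132) = (147710599/49485)*(-1/12132) = -147710599/600352020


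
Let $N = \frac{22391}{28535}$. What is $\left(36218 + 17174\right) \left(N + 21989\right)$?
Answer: $\frac{33502332392352}{28535} \approx 1.1741 \cdot 10^{9}$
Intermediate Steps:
$N = \frac{22391}{28535}$ ($N = 22391 \cdot \frac{1}{28535} = \frac{22391}{28535} \approx 0.78469$)
$\left(36218 + 17174\right) \left(N + 21989\right) = \left(36218 + 17174\right) \left(\frac{22391}{28535} + 21989\right) = 53392 \cdot \frac{627478506}{28535} = \frac{33502332392352}{28535}$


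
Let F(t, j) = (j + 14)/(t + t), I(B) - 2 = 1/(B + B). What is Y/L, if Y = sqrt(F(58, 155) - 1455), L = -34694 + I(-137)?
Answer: -137*I*sqrt(4889719)/275662661 ≈ -0.001099*I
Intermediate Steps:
I(B) = 2 + 1/(2*B) (I(B) = 2 + 1/(B + B) = 2 + 1/(2*B))
F(t, j) = (14 + j)/(2*t) (F(t, j) = (14 + j)/((2*t)) = (14 + j)*(1/(2*t)) = (14 + j)/(2*t))
L = -9505609/274 (L = -34694 + (2 + (1/2)/(-137)) = -34694 + (2 + (1/2)*(-1/137)) = -34694 + (2 - 1/274) = -34694 + 547/274 = -9505609/274 ≈ -34692.)
Y = I*sqrt(4889719)/58 (Y = sqrt((1/2)*(14 + 155)/58 - 1455) = sqrt((1/2)*(1/58)*169 - 1455) = sqrt(169/116 - 1455) = sqrt(-168611/116) = I*sqrt(4889719)/58 ≈ 38.125*I)
Y/L = (I*sqrt(4889719)/58)/(-9505609/274) = (I*sqrt(4889719)/58)*(-274/9505609) = -137*I*sqrt(4889719)/275662661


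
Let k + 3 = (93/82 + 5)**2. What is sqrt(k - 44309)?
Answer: I*sqrt(297700879)/82 ≈ 210.41*I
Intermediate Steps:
k = 232837/6724 (k = -3 + (93/82 + 5)**2 = -3 + (503/82)**2 = -3 + 253009/6724 = 232837/6724 ≈ 34.628)
sqrt(k - 44309) = sqrt(232837/6724 - 44309) = sqrt(-297700879/6724) = I*sqrt(297700879)/82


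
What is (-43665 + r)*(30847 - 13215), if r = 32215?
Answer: -201886400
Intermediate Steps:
(-43665 + r)*(30847 - 13215) = (-43665 + 32215)*(30847 - 13215) = -11450*17632 = -201886400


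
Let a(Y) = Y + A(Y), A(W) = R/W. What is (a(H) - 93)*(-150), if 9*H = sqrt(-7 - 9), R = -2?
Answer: 13950 - 2225*I/3 ≈ 13950.0 - 741.67*I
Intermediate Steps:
A(W) = -2/W
H = 4*I/9 (H = sqrt(-7 - 9)/9 = sqrt(-16)/9 = (4*I)/9 = 4*I/9 ≈ 0.44444*I)
a(Y) = Y - 2/Y
(a(H) - 93)*(-150) = ((4*I/9 - 2*(-9*I/4)) - 93)*(-150) = ((4*I/9 - (-9)*I/2) - 93)*(-150) = ((4*I/9 + 9*I/2) - 93)*(-150) = (89*I/18 - 93)*(-150) = (-93 + 89*I/18)*(-150) = 13950 - 2225*I/3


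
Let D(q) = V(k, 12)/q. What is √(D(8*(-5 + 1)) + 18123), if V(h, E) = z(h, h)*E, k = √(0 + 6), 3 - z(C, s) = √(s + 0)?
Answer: √(289950 + 6*6^(¼))/4 ≈ 134.62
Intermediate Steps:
z(C, s) = 3 - √s (z(C, s) = 3 - √(s + 0) = 3 - √s)
k = √6 ≈ 2.4495
V(h, E) = E*(3 - √h) (V(h, E) = (3 - √h)*E = E*(3 - √h))
D(q) = (36 - 12*6^(¼))/q (D(q) = (12*(3 - √(√6)))/q = (12*(3 - 6^(¼)))/q = (36 - 12*6^(¼))/q)
√(D(8*(-5 + 1)) + 18123) = √(12*(3 - 6^(¼))/((8*(-5 + 1))) + 18123) = √(12*(3 - 6^(¼))/((8*(-4))) + 18123) = √(12*(3 - 6^(¼))/(-32) + 18123) = √(12*(-1/32)*(3 - 6^(¼)) + 18123) = √((-9/8 + 3*6^(¼)/8) + 18123) = √(144975/8 + 3*6^(¼)/8)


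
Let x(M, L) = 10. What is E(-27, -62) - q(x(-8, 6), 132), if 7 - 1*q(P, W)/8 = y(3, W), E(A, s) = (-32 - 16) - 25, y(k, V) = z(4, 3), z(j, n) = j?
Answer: -97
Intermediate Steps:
y(k, V) = 4
E(A, s) = -73 (E(A, s) = -48 - 25 = -73)
q(P, W) = 24 (q(P, W) = 56 - 8*4 = 56 - 32 = 24)
E(-27, -62) - q(x(-8, 6), 132) = -73 - 1*24 = -73 - 24 = -97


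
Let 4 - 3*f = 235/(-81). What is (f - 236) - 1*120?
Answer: -85949/243 ≈ -353.70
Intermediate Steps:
f = 559/243 (f = 4/3 - 235/(3*(-81)) = 4/3 - 235*(-1)/(3*81) = 4/3 - ⅓*(-235/81) = 4/3 + 235/243 = 559/243 ≈ 2.3004)
(f - 236) - 1*120 = (559/243 - 236) - 1*120 = -56789/243 - 120 = -85949/243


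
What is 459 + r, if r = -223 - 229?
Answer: 7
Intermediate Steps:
r = -452
459 + r = 459 - 452 = 7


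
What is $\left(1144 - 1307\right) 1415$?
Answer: $-230645$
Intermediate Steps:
$\left(1144 - 1307\right) 1415 = \left(-163\right) 1415 = -230645$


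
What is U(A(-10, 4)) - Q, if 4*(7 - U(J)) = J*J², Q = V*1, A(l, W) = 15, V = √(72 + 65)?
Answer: -3347/4 - √137 ≈ -848.46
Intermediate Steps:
V = √137 ≈ 11.705
Q = √137 (Q = √137*1 = √137 ≈ 11.705)
U(J) = 7 - J³/4 (U(J) = 7 - J*J²/4 = 7 - J³/4)
U(A(-10, 4)) - Q = (7 - ¼*15³) - √137 = (7 - ¼*3375) - √137 = (7 - 3375/4) - √137 = -3347/4 - √137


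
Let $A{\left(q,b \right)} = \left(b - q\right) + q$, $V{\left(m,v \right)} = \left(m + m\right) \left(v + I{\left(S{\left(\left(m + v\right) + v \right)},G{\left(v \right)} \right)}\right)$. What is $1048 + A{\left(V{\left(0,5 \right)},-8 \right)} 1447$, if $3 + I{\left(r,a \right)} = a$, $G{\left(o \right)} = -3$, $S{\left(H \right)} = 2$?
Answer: $-10528$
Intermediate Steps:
$I{\left(r,a \right)} = -3 + a$
$V{\left(m,v \right)} = 2 m \left(-6 + v\right)$ ($V{\left(m,v \right)} = \left(m + m\right) \left(v - 6\right) = 2 m \left(v - 6\right) = 2 m \left(-6 + v\right)$)
$A{\left(q,b \right)} = b$
$1048 + A{\left(V{\left(0,5 \right)},-8 \right)} 1447 = 1048 - 11576 = -10528$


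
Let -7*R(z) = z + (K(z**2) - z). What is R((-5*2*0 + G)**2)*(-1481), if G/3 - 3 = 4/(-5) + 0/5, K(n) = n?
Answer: 1756349001/4375 ≈ 4.0145e+5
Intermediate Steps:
G = 33/5 (G = 9 + 3*(4/(-5) + 0/5) = 9 + 3*(4*(-1/5) + 0*(1/5)) = 9 + 3*(-4/5 + 0) = 9 + 3*(-4/5) = 9 - 12/5 = 33/5 ≈ 6.6000)
R(z) = -z**2/7 (R(z) = -(z + (z**2 - z))/7 = -z**2/7)
R((-5*2*0 + G)**2)*(-1481) = -(-5*2*0 + 33/5)**4/7*(-1481) = -(-10*0 + 33/5)**4/7*(-1481) = -(0 + 33/5)**4/7*(-1481) = -((33/5)**2)**2/7*(-1481) = -(1089/25)**2/7*(-1481) = -1/7*1185921/625*(-1481) = -1185921/4375*(-1481) = 1756349001/4375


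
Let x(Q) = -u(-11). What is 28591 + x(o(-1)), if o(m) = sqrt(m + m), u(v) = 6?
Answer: 28585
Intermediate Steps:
o(m) = sqrt(2)*sqrt(m) (o(m) = sqrt(2*m) = sqrt(2)*sqrt(m))
x(Q) = -6 (x(Q) = -1*6 = -6)
28591 + x(o(-1)) = 28591 - 6 = 28585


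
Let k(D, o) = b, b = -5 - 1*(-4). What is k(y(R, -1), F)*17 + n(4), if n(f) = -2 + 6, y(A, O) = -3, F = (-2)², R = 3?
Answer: -13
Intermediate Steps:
F = 4
n(f) = 4
b = -1 (b = -5 + 4 = -1)
k(D, o) = -1
k(y(R, -1), F)*17 + n(4) = -1*17 + 4 = -17 + 4 = -13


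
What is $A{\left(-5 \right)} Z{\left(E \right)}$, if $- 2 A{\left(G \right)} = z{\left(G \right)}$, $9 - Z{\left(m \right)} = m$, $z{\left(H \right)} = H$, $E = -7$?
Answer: $40$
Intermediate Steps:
$Z{\left(m \right)} = 9 - m$
$A{\left(G \right)} = - \frac{G}{2}$
$A{\left(-5 \right)} Z{\left(E \right)} = \left(- \frac{1}{2}\right) \left(-5\right) \left(9 - -7\right) = \frac{5 \left(9 + 7\right)}{2} = \frac{5}{2} \cdot 16 = 40$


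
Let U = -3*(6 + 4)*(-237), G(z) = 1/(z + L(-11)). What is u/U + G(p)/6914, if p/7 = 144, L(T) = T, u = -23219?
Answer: -40013637598/12252766095 ≈ -3.2657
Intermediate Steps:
p = 1008 (p = 7*144 = 1008)
G(z) = 1/(-11 + z) (G(z) = 1/(z - 11) = 1/(-11 + z))
U = 7110 (U = -3*10*(-237) = -30*(-237) = 7110)
u/U + G(p)/6914 = -23219/7110 + 1/((-11 + 1008)*6914) = -23219*1/7110 + (1/6914)/997 = -23219/7110 + (1/997)*(1/6914) = -23219/7110 + 1/6893258 = -40013637598/12252766095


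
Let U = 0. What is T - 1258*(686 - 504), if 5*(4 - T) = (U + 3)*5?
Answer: -228955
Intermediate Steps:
T = 1 (T = 4 - (0 + 3)*5/5 = 4 - 3*5/5 = 4 - ⅕*15 = 4 - 3 = 1)
T - 1258*(686 - 504) = 1 - 1258*(686 - 504) = 1 - 1258*182 = 1 - 228956 = -228955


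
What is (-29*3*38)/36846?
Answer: -551/6141 ≈ -0.089725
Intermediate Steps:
(-29*3*38)/36846 = (-29*3*38)*(1/36846) = -87*38*(1/36846) = -3306*1/36846 = -551/6141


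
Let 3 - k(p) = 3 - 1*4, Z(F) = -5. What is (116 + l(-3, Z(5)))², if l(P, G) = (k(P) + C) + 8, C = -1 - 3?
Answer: 15376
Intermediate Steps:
k(p) = 4 (k(p) = 3 - (3 - 1*4) = 3 - (3 - 4) = 3 - 1*(-1) = 3 + 1 = 4)
C = -4
l(P, G) = 8 (l(P, G) = (4 - 4) + 8 = 0 + 8 = 8)
(116 + l(-3, Z(5)))² = (116 + 8)² = 124² = 15376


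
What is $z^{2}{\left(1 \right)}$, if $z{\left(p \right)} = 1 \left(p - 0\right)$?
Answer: $1$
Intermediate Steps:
$z{\left(p \right)} = p$ ($z{\left(p \right)} = 1 \left(p + 0\right) = 1 p = p$)
$z^{2}{\left(1 \right)} = 1^{2} = 1$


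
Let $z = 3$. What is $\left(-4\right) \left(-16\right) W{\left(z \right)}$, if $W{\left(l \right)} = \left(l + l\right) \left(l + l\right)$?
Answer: $2304$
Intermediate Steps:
$W{\left(l \right)} = 4 l^{2}$ ($W{\left(l \right)} = 2 l 2 l = 4 l^{2}$)
$\left(-4\right) \left(-16\right) W{\left(z \right)} = \left(-4\right) \left(-16\right) 4 \cdot 3^{2} = 64 \cdot 4 \cdot 9 = 64 \cdot 36 = 2304$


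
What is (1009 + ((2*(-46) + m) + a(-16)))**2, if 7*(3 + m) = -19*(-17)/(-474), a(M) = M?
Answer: 8875876936081/11009124 ≈ 8.0623e+5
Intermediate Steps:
m = -10277/3318 (m = -3 + (-19*(-17)/(-474))/7 = -3 + (323*(-1/474))/7 = -3 + (1/7)*(-323/474) = -3 - 323/3318 = -10277/3318 ≈ -3.0973)
(1009 + ((2*(-46) + m) + a(-16)))**2 = (1009 + ((2*(-46) - 10277/3318) - 16))**2 = (1009 + ((-92 - 10277/3318) - 16))**2 = (1009 + (-315533/3318 - 16))**2 = (1009 - 368621/3318)**2 = (2979241/3318)**2 = 8875876936081/11009124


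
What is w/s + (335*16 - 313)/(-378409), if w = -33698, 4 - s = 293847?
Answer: 11268600861/111192835787 ≈ 0.10134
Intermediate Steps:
s = -293843 (s = 4 - 1*293847 = 4 - 293847 = -293843)
w/s + (335*16 - 313)/(-378409) = -33698/(-293843) + (335*16 - 313)/(-378409) = -33698*(-1/293843) + (5360 - 313)*(-1/378409) = 33698/293843 + 5047*(-1/378409) = 33698/293843 - 5047/378409 = 11268600861/111192835787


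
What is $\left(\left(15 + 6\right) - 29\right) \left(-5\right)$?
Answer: $40$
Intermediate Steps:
$\left(\left(15 + 6\right) - 29\right) \left(-5\right) = \left(21 - 29\right) \left(-5\right) = \left(-8\right) \left(-5\right) = 40$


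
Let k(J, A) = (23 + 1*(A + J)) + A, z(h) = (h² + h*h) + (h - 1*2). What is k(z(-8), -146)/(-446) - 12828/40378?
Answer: 187895/9004294 ≈ 0.020867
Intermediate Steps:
z(h) = -2 + h + 2*h² (z(h) = (h² + h²) + (h - 2) = 2*h² + (-2 + h) = -2 + h + 2*h²)
k(J, A) = 23 + J + 2*A (k(J, A) = (23 + (A + J)) + A = (23 + A + J) + A = 23 + J + 2*A)
k(z(-8), -146)/(-446) - 12828/40378 = (23 + (-2 - 8 + 2*(-8)²) + 2*(-146))/(-446) - 12828/40378 = (23 + (-2 - 8 + 2*64) - 292)*(-1/446) - 12828*1/40378 = (23 + (-2 - 8 + 128) - 292)*(-1/446) - 6414/20189 = (23 + 118 - 292)*(-1/446) - 6414/20189 = -151*(-1/446) - 6414/20189 = 151/446 - 6414/20189 = 187895/9004294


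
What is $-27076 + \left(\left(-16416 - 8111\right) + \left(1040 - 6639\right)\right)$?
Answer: $-57202$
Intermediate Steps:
$-27076 + \left(\left(-16416 - 8111\right) + \left(1040 - 6639\right)\right) = -27076 + \left(-24527 + \left(1040 - 6639\right)\right) = -27076 - 30126 = -57202$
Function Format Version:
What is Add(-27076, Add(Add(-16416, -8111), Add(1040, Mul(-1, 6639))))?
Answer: -57202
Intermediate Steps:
Add(-27076, Add(Add(-16416, -8111), Add(1040, Mul(-1, 6639)))) = Add(-27076, Add(-24527, Add(1040, -6639))) = Add(-27076, Add(-24527, -5599)) = Add(-27076, -30126) = -57202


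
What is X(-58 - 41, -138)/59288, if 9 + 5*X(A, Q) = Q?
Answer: -147/296440 ≈ -0.00049588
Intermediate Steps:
X(A, Q) = -9/5 + Q/5
X(-58 - 41, -138)/59288 = (-9/5 + (⅕)*(-138))/59288 = (-9/5 - 138/5)*(1/59288) = -147/5*1/59288 = -147/296440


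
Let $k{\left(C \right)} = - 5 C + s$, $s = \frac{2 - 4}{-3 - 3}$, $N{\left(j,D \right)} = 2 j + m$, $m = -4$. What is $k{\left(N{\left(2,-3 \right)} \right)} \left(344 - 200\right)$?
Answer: $48$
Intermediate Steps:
$N{\left(j,D \right)} = -4 + 2 j$ ($N{\left(j,D \right)} = 2 j - 4 = -4 + 2 j$)
$s = \frac{1}{3}$ ($s = - \frac{2}{-6} = \left(-2\right) \left(- \frac{1}{6}\right) = \frac{1}{3} \approx 0.33333$)
$k{\left(C \right)} = \frac{1}{3} - 5 C$ ($k{\left(C \right)} = - 5 C + \frac{1}{3} = \frac{1}{3} - 5 C$)
$k{\left(N{\left(2,-3 \right)} \right)} \left(344 - 200\right) = \left(\frac{1}{3} - 5 \left(-4 + 2 \cdot 2\right)\right) \left(344 - 200\right) = \left(\frac{1}{3} - 5 \left(-4 + 4\right)\right) 144 = \left(\frac{1}{3} - 0\right) 144 = \left(\frac{1}{3} + 0\right) 144 = \frac{1}{3} \cdot 144 = 48$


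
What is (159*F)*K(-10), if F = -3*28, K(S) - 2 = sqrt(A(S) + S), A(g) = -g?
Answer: -26712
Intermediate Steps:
K(S) = 2 (K(S) = 2 + sqrt(-S + S) = 2 + sqrt(0) = 2 + 0 = 2)
F = -84
(159*F)*K(-10) = (159*(-84))*2 = -13356*2 = -26712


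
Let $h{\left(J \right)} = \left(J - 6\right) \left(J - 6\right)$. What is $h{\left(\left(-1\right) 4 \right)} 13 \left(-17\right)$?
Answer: $-22100$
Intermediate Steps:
$h{\left(J \right)} = \left(-6 + J\right)^{2}$ ($h{\left(J \right)} = \left(-6 + J\right) \left(-6 + J\right) = \left(-6 + J\right)^{2}$)
$h{\left(\left(-1\right) 4 \right)} 13 \left(-17\right) = \left(-6 - 4\right)^{2} \cdot 13 \left(-17\right) = \left(-10\right)^{2} \cdot 13 \left(-17\right) = 100 \cdot 13 \left(-17\right) = 1300 \left(-17\right) = -22100$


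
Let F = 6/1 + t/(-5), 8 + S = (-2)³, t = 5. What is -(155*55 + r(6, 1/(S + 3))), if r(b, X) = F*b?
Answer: -8555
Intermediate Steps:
S = -16 (S = -8 + (-2)³ = -8 - 8 = -16)
F = 5 (F = 6/1 + 5/(-5) = 6*1 + 5*(-⅕) = 6 - 1 = 5)
r(b, X) = 5*b
-(155*55 + r(6, 1/(S + 3))) = -(155*55 + 5*6) = -(8525 + 30) = -1*8555 = -8555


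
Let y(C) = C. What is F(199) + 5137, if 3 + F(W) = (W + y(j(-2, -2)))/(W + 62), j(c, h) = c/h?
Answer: 1340174/261 ≈ 5134.8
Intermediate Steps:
F(W) = -3 + (1 + W)/(62 + W) (F(W) = -3 + (W - 2/(-2))/(W + 62) = -3 + (W - 2*(-½))/(62 + W) = -3 + (W + 1)/(62 + W) = -3 + (1 + W)/(62 + W))
F(199) + 5137 = (-185 - 2*199)/(62 + 199) + 5137 = (-185 - 398)/261 + 5137 = (1/261)*(-583) + 5137 = -583/261 + 5137 = 1340174/261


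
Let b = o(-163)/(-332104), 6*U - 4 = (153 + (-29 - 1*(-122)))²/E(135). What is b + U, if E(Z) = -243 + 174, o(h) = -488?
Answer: -416786311/2864397 ≈ -145.51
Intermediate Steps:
E(Z) = -69
U = -10040/69 (U = ⅔ + ((153 + (-29 - 1*(-122)))²/(-69))/6 = ⅔ + ((153 + (-29 + 122))²*(-1/69))/6 = ⅔ + ((153 + 93)²*(-1/69))/6 = ⅔ + (246²*(-1/69))/6 = ⅔ + (60516*(-1/69))/6 = ⅔ + (⅙)*(-20172/23) = ⅔ - 3362/23 = -10040/69 ≈ -145.51)
b = 61/41513 (b = -488/(-332104) = -488*(-1/332104) = 61/41513 ≈ 0.0014694)
b + U = 61/41513 - 10040/69 = -416786311/2864397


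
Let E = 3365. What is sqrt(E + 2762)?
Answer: sqrt(6127) ≈ 78.275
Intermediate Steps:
sqrt(E + 2762) = sqrt(3365 + 2762) = sqrt(6127)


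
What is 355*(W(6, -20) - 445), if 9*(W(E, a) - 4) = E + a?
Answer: -1413965/9 ≈ -1.5711e+5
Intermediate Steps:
W(E, a) = 4 + E/9 + a/9 (W(E, a) = 4 + (E + a)/9 = 4 + (E/9 + a/9) = 4 + E/9 + a/9)
355*(W(6, -20) - 445) = 355*((4 + (⅑)*6 + (⅑)*(-20)) - 445) = 355*((4 + ⅔ - 20/9) - 445) = 355*(22/9 - 445) = 355*(-3983/9) = -1413965/9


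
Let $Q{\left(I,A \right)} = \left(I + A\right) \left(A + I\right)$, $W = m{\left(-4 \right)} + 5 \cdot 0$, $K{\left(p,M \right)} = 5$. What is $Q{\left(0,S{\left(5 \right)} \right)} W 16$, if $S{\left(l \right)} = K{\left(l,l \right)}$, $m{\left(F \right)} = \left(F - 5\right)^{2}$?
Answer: $32400$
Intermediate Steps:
$m{\left(F \right)} = \left(-5 + F\right)^{2}$
$S{\left(l \right)} = 5$
$W = 81$ ($W = \left(-5 - 4\right)^{2} + 5 \cdot 0 = \left(-9\right)^{2} + 0 = 81 + 0 = 81$)
$Q{\left(I,A \right)} = \left(A + I\right)^{2}$ ($Q{\left(I,A \right)} = \left(A + I\right) \left(A + I\right) = \left(A + I\right)^{2}$)
$Q{\left(0,S{\left(5 \right)} \right)} W 16 = \left(5 + 0\right)^{2} \cdot 81 \cdot 16 = 5^{2} \cdot 81 \cdot 16 = 25 \cdot 81 \cdot 16 = 2025 \cdot 16 = 32400$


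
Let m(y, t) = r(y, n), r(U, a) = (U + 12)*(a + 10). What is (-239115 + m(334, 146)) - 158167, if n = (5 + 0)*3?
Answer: -388632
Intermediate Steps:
n = 15 (n = 5*3 = 15)
r(U, a) = (10 + a)*(12 + U) (r(U, a) = (12 + U)*(10 + a) = (10 + a)*(12 + U))
m(y, t) = 300 + 25*y (m(y, t) = 120 + 10*y + 12*15 + y*15 = 120 + 10*y + 180 + 15*y = 300 + 25*y)
(-239115 + m(334, 146)) - 158167 = (-239115 + (300 + 25*334)) - 158167 = (-239115 + (300 + 8350)) - 158167 = (-239115 + 8650) - 158167 = -230465 - 158167 = -388632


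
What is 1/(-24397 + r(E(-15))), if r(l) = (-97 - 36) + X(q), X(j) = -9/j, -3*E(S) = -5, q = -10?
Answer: -10/245291 ≈ -4.0768e-5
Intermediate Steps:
E(S) = 5/3 (E(S) = -1/3*(-5) = 5/3)
r(l) = -1321/10 (r(l) = (-97 - 36) - 9/(-10) = -133 - 9*(-1/10) = -133 + 9/10 = -1321/10)
1/(-24397 + r(E(-15))) = 1/(-24397 - 1321/10) = 1/(-245291/10) = -10/245291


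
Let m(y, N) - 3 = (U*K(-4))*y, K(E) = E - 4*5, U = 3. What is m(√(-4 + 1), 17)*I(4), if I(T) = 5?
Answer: 15 - 360*I*√3 ≈ 15.0 - 623.54*I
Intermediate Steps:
K(E) = -20 + E (K(E) = E - 20 = -20 + E)
m(y, N) = 3 - 72*y (m(y, N) = 3 + (3*(-20 - 4))*y = 3 + (3*(-24))*y = 3 - 72*y)
m(√(-4 + 1), 17)*I(4) = (3 - 72*√(-4 + 1))*5 = (3 - 72*I*√3)*5 = 15 - 360*I*√3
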